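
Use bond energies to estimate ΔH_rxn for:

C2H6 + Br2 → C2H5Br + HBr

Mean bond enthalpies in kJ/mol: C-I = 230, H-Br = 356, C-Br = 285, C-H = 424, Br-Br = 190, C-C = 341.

Bonds broken (reactants):
  Br-Br: 1 × 190 = 190
  C-C: 1 × 341 = 341
  C-H: 6 × 424 = 2544
  Σ(broken) = 3075 kJ
Bonds formed (products):
  C-Br: 1 × 285 = 285
  C-C: 1 × 341 = 341
  C-H: 5 × 424 = 2120
  H-Br: 1 × 356 = 356
  Σ(formed) = 3102 kJ
ΔH = Σ(broken) − Σ(formed) = 3075 − 3102 = −27 kJ

ΔH ≈ −27 kJ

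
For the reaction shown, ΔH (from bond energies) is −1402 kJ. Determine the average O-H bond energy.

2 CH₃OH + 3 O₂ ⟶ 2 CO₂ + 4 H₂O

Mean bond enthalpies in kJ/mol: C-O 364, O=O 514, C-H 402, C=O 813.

Let D be the O-H bond energy.
Σ(broken) = 6×402 + 2×364 + 2×D + 3×514 = 4682 + 2D
Σ(formed) = 4×813 + 8×D = 3252 + 8D
ΔH = Σ(broken) − Σ(formed) = (4682 + 2D) − (3252 + 8D) = +1430 − 6D
Setting this equal to −1402 kJ gives 6D = 2832, so D = 472 kJ/mol.

D(O-H) ≈ 472 kJ/mol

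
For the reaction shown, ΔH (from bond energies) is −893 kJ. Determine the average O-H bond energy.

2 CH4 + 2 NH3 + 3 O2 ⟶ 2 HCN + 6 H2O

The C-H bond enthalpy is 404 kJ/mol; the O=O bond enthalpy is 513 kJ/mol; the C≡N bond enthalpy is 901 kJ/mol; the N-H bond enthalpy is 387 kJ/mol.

Let D be the O-H bond energy.
Σ(broken) = 8×404 + 6×387 + 3×513 = 7093
Σ(formed) = 2×901 + 2×404 + 12×D = 2610 + 12D
ΔH = Σ(broken) − Σ(formed) = (7093) − (2610 + 12D) = +4483 − 12D
Setting this equal to −893 kJ gives 12D = 5376, so D = 448 kJ/mol.

D(O-H) ≈ 448 kJ/mol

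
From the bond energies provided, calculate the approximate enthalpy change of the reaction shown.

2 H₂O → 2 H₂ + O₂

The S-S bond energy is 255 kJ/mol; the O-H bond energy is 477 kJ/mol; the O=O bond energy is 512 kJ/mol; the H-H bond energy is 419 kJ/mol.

ΔH ≈ +558 kJ

Bonds broken (reactants):
  O-H: 4 × 477 = 1908
  Σ(broken) = 1908 kJ
Bonds formed (products):
  H-H: 2 × 419 = 838
  O=O: 1 × 512 = 512
  Σ(formed) = 1350 kJ
ΔH = Σ(broken) − Σ(formed) = 1908 − 1350 = +558 kJ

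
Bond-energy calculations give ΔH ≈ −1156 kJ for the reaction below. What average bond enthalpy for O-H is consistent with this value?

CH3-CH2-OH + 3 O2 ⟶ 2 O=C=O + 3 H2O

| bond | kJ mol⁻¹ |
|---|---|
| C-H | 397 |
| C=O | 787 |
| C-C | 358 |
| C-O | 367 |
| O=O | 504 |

D(O-H) ≈ 446 kJ/mol

Let D be the O-H bond energy.
Σ(broken) = 1×358 + 5×397 + 1×367 + 1×D + 3×504 = 4222 + D
Σ(formed) = 4×787 + 6×D = 3148 + 6D
ΔH = Σ(broken) − Σ(formed) = (4222 + D) − (3148 + 6D) = +1074 − 5D
Setting this equal to −1156 kJ gives 5D = 2230, so D = 446 kJ/mol.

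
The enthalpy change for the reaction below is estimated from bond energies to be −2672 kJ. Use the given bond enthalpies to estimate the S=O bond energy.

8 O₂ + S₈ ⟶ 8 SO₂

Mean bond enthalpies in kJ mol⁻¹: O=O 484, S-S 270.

Let D be the S=O bond energy.
Σ(broken) = 8×484 + 8×270 = 6032
Σ(formed) = 16×D = 16D
ΔH = Σ(broken) − Σ(formed) = (6032) − (16D) = +6032 − 16D
Setting this equal to −2672 kJ gives 16D = 8704, so D = 544 kJ/mol.

D(S=O) ≈ 544 kJ/mol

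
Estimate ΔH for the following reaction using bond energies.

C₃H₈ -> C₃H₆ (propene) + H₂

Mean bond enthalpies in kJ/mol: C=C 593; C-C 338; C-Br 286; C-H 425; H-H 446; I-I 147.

ΔH ≈ +149 kJ

Bonds broken (reactants):
  C-C: 2 × 338 = 676
  C-H: 8 × 425 = 3400
  Σ(broken) = 4076 kJ
Bonds formed (products):
  C-C: 1 × 338 = 338
  C-H: 6 × 425 = 2550
  C=C: 1 × 593 = 593
  H-H: 1 × 446 = 446
  Σ(formed) = 3927 kJ
ΔH = Σ(broken) − Σ(formed) = 4076 − 3927 = +149 kJ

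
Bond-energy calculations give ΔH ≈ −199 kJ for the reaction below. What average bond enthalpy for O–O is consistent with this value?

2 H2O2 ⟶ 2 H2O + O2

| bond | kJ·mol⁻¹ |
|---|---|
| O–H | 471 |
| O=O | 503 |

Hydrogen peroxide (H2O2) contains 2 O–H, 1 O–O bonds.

D(O–O) ≈ 152 kJ/mol

Let D be the O–O bond energy.
Σ(broken) = 4×471 + 2×D = 1884 + 2D
Σ(formed) = 4×471 + 1×503 = 2387
ΔH = Σ(broken) − Σ(formed) = (1884 + 2D) − (2387) = −503 + 2D
Setting this equal to −199 kJ gives 2D = 304, so D = 152 kJ/mol.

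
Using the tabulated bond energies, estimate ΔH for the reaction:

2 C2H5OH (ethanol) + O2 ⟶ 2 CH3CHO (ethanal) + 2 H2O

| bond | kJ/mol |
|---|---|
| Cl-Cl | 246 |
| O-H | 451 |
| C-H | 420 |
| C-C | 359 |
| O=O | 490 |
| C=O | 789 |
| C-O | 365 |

ΔH ≈ −420 kJ

Bonds broken (reactants):
  C-C: 2 × 359 = 718
  C-H: 10 × 420 = 4200
  C-O: 2 × 365 = 730
  O-H: 2 × 451 = 902
  O=O: 1 × 490 = 490
  Σ(broken) = 7040 kJ
Bonds formed (products):
  C-C: 2 × 359 = 718
  C-H: 8 × 420 = 3360
  C=O: 2 × 789 = 1578
  O-H: 4 × 451 = 1804
  Σ(formed) = 7460 kJ
ΔH = Σ(broken) − Σ(formed) = 7040 − 7460 = −420 kJ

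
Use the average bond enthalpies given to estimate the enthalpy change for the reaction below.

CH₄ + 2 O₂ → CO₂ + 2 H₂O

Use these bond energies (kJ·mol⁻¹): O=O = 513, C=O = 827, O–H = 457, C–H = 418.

Bonds broken (reactants):
  C–H: 4 × 418 = 1672
  O=O: 2 × 513 = 1026
  Σ(broken) = 2698 kJ
Bonds formed (products):
  C=O: 2 × 827 = 1654
  O–H: 4 × 457 = 1828
  Σ(formed) = 3482 kJ
ΔH = Σ(broken) − Σ(formed) = 2698 − 3482 = −784 kJ

ΔH ≈ −784 kJ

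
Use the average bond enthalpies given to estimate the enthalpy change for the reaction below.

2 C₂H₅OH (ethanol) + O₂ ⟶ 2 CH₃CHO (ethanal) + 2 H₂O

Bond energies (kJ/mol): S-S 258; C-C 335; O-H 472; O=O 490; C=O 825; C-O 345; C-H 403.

Bonds broken (reactants):
  C-C: 2 × 335 = 670
  C-H: 10 × 403 = 4030
  C-O: 2 × 345 = 690
  O-H: 2 × 472 = 944
  O=O: 1 × 490 = 490
  Σ(broken) = 6824 kJ
Bonds formed (products):
  C-C: 2 × 335 = 670
  C-H: 8 × 403 = 3224
  C=O: 2 × 825 = 1650
  O-H: 4 × 472 = 1888
  Σ(formed) = 7432 kJ
ΔH = Σ(broken) − Σ(formed) = 6824 − 7432 = −608 kJ

ΔH ≈ −608 kJ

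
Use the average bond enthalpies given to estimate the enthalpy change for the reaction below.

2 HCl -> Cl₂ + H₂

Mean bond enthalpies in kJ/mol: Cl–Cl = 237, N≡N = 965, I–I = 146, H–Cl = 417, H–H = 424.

ΔH ≈ +173 kJ

Bonds broken (reactants):
  H–Cl: 2 × 417 = 834
  Σ(broken) = 834 kJ
Bonds formed (products):
  Cl–Cl: 1 × 237 = 237
  H–H: 1 × 424 = 424
  Σ(formed) = 661 kJ
ΔH = Σ(broken) − Σ(formed) = 834 − 661 = +173 kJ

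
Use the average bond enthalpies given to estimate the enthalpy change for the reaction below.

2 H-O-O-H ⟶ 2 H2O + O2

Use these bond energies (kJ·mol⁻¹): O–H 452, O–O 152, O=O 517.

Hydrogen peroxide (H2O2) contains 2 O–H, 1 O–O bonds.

Bonds broken (reactants):
  O–H: 4 × 452 = 1808
  O–O: 2 × 152 = 304
  Σ(broken) = 2112 kJ
Bonds formed (products):
  O–H: 4 × 452 = 1808
  O=O: 1 × 517 = 517
  Σ(formed) = 2325 kJ
ΔH = Σ(broken) − Σ(formed) = 2112 − 2325 = −213 kJ

ΔH ≈ −213 kJ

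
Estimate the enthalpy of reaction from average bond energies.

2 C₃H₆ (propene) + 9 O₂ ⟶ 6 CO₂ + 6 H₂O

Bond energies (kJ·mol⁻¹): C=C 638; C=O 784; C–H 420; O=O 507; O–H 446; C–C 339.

Bonds broken (reactants):
  C–C: 2 × 339 = 678
  C–H: 12 × 420 = 5040
  C=C: 2 × 638 = 1276
  O=O: 9 × 507 = 4563
  Σ(broken) = 11557 kJ
Bonds formed (products):
  C=O: 12 × 784 = 9408
  O–H: 12 × 446 = 5352
  Σ(formed) = 14760 kJ
ΔH = Σ(broken) − Σ(formed) = 11557 − 14760 = −3203 kJ

ΔH ≈ −3203 kJ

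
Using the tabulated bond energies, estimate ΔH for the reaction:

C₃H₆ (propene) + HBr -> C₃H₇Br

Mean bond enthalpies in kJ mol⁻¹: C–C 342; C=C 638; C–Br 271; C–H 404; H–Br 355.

ΔH ≈ −24 kJ

Bonds broken (reactants):
  C–C: 1 × 342 = 342
  C–H: 6 × 404 = 2424
  C=C: 1 × 638 = 638
  H–Br: 1 × 355 = 355
  Σ(broken) = 3759 kJ
Bonds formed (products):
  C–Br: 1 × 271 = 271
  C–C: 2 × 342 = 684
  C–H: 7 × 404 = 2828
  Σ(formed) = 3783 kJ
ΔH = Σ(broken) − Σ(formed) = 3759 − 3783 = −24 kJ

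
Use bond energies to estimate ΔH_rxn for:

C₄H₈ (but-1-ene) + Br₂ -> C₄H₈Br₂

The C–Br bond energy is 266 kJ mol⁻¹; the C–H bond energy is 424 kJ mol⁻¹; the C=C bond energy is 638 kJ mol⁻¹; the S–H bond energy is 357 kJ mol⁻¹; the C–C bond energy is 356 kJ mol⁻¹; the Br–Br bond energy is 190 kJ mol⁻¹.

Bonds broken (reactants):
  Br–Br: 1 × 190 = 190
  C–C: 2 × 356 = 712
  C–H: 8 × 424 = 3392
  C=C: 1 × 638 = 638
  Σ(broken) = 4932 kJ
Bonds formed (products):
  C–Br: 2 × 266 = 532
  C–C: 3 × 356 = 1068
  C–H: 8 × 424 = 3392
  Σ(formed) = 4992 kJ
ΔH = Σ(broken) − Σ(formed) = 4932 − 4992 = −60 kJ

ΔH ≈ −60 kJ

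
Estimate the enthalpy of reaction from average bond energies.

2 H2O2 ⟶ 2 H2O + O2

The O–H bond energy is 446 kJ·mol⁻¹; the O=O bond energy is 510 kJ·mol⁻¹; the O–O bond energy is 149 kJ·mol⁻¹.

Bonds broken (reactants):
  O–H: 4 × 446 = 1784
  O–O: 2 × 149 = 298
  Σ(broken) = 2082 kJ
Bonds formed (products):
  O–H: 4 × 446 = 1784
  O=O: 1 × 510 = 510
  Σ(formed) = 2294 kJ
ΔH = Σ(broken) − Σ(formed) = 2082 − 2294 = −212 kJ

ΔH ≈ −212 kJ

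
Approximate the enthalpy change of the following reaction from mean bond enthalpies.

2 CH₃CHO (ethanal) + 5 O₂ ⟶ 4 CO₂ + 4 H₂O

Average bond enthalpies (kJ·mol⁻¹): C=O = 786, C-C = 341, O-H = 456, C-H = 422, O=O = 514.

ΔH ≈ −1736 kJ

Bonds broken (reactants):
  C-C: 2 × 341 = 682
  C-H: 8 × 422 = 3376
  C=O: 2 × 786 = 1572
  O=O: 5 × 514 = 2570
  Σ(broken) = 8200 kJ
Bonds formed (products):
  C=O: 8 × 786 = 6288
  O-H: 8 × 456 = 3648
  Σ(formed) = 9936 kJ
ΔH = Σ(broken) − Σ(formed) = 8200 − 9936 = −1736 kJ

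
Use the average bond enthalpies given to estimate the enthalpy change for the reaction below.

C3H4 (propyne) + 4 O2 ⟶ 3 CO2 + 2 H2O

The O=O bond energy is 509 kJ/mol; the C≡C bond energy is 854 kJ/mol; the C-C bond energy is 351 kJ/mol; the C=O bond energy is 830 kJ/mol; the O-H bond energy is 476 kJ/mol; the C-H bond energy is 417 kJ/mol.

Bonds broken (reactants):
  C≡C: 1 × 854 = 854
  C-C: 1 × 351 = 351
  C-H: 4 × 417 = 1668
  O=O: 4 × 509 = 2036
  Σ(broken) = 4909 kJ
Bonds formed (products):
  C=O: 6 × 830 = 4980
  O-H: 4 × 476 = 1904
  Σ(formed) = 6884 kJ
ΔH = Σ(broken) − Σ(formed) = 4909 − 6884 = −1975 kJ

ΔH ≈ −1975 kJ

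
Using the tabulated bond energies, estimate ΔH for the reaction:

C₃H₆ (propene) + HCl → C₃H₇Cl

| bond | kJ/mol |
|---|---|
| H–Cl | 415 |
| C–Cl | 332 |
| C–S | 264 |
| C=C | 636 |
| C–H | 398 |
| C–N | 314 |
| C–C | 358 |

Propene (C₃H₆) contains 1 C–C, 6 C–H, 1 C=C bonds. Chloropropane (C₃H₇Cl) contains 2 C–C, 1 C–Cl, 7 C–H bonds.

Bonds broken (reactants):
  C–C: 1 × 358 = 358
  C–H: 6 × 398 = 2388
  C=C: 1 × 636 = 636
  H–Cl: 1 × 415 = 415
  Σ(broken) = 3797 kJ
Bonds formed (products):
  C–C: 2 × 358 = 716
  C–Cl: 1 × 332 = 332
  C–H: 7 × 398 = 2786
  Σ(formed) = 3834 kJ
ΔH = Σ(broken) − Σ(formed) = 3797 − 3834 = −37 kJ

ΔH ≈ −37 kJ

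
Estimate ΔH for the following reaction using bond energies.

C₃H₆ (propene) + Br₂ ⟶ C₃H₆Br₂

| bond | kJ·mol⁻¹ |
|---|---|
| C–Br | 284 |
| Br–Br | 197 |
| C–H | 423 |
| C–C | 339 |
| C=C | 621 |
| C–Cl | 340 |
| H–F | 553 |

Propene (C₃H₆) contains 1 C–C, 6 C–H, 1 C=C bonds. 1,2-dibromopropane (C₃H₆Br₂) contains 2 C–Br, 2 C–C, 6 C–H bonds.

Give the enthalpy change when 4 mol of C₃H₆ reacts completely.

ΔH = −356 kJ

Bonds broken (reactants):
  Br–Br: 1 × 197 = 197
  C–C: 1 × 339 = 339
  C–H: 6 × 423 = 2538
  C=C: 1 × 621 = 621
  Σ(broken) = 3695 kJ
Bonds formed (products):
  C–Br: 2 × 284 = 568
  C–C: 2 × 339 = 678
  C–H: 6 × 423 = 2538
  Σ(formed) = 3784 kJ
ΔH = Σ(broken) − Σ(formed) = 3695 − 3784 = −89 kJ
For 4× the reaction as written: 4 × (−89) = −356 kJ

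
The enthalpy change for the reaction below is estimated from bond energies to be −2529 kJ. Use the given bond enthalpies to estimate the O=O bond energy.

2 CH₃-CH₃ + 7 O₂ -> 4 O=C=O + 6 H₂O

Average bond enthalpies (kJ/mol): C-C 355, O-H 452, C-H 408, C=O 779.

D(O=O) ≈ 503 kJ/mol

Let D be the O=O bond energy.
Σ(broken) = 2×355 + 12×408 + 7×D = 5606 + 7D
Σ(formed) = 8×779 + 12×452 = 11656
ΔH = Σ(broken) − Σ(formed) = (5606 + 7D) − (11656) = −6050 + 7D
Setting this equal to −2529 kJ gives 7D = 3521, so D = 503 kJ/mol.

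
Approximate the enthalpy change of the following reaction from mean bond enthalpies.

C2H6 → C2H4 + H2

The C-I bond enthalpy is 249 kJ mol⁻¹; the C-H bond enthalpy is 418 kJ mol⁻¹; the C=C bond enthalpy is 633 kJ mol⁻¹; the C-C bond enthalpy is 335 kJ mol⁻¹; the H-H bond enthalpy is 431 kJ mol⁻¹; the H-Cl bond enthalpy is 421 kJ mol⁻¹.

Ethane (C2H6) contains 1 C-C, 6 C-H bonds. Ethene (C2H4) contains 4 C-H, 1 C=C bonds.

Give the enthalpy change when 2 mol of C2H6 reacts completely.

Bonds broken (reactants):
  C-C: 1 × 335 = 335
  C-H: 6 × 418 = 2508
  Σ(broken) = 2843 kJ
Bonds formed (products):
  C-H: 4 × 418 = 1672
  C=C: 1 × 633 = 633
  H-H: 1 × 431 = 431
  Σ(formed) = 2736 kJ
ΔH = Σ(broken) − Σ(formed) = 2843 − 2736 = +107 kJ
For 2× the reaction as written: 2 × (+107) = +214 kJ

ΔH = +214 kJ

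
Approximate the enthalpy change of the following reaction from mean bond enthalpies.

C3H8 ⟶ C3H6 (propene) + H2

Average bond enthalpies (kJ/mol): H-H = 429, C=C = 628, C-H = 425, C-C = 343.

Bonds broken (reactants):
  C-C: 2 × 343 = 686
  C-H: 8 × 425 = 3400
  Σ(broken) = 4086 kJ
Bonds formed (products):
  C-C: 1 × 343 = 343
  C-H: 6 × 425 = 2550
  C=C: 1 × 628 = 628
  H-H: 1 × 429 = 429
  Σ(formed) = 3950 kJ
ΔH = Σ(broken) − Σ(formed) = 4086 − 3950 = +136 kJ

ΔH ≈ +136 kJ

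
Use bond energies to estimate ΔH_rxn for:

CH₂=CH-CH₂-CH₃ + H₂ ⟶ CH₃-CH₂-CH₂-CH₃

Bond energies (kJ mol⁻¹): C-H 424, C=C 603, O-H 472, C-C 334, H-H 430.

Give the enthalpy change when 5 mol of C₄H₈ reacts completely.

Bonds broken (reactants):
  C-C: 2 × 334 = 668
  C-H: 8 × 424 = 3392
  C=C: 1 × 603 = 603
  H-H: 1 × 430 = 430
  Σ(broken) = 5093 kJ
Bonds formed (products):
  C-C: 3 × 334 = 1002
  C-H: 10 × 424 = 4240
  Σ(formed) = 5242 kJ
ΔH = Σ(broken) − Σ(formed) = 5093 − 5242 = −149 kJ
For 5× the reaction as written: 5 × (−149) = −745 kJ

ΔH = −745 kJ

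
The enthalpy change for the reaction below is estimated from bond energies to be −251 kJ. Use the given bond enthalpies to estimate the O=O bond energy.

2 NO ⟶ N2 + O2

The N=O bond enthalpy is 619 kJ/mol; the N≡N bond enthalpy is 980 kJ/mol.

Let D be the O=O bond energy.
Σ(broken) = 2×619 = 1238
Σ(formed) = 1×980 + 1×D = 980 + D
ΔH = Σ(broken) − Σ(formed) = (1238) − (980 + D) = +258 − D
Setting this equal to −251 kJ gives D = 509 kJ/mol.

D(O=O) ≈ 509 kJ/mol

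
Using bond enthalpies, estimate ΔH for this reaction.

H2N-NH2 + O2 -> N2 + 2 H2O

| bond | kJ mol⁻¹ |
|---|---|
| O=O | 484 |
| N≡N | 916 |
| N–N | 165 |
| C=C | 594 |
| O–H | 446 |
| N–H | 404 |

Bonds broken (reactants):
  N–H: 4 × 404 = 1616
  N–N: 1 × 165 = 165
  O=O: 1 × 484 = 484
  Σ(broken) = 2265 kJ
Bonds formed (products):
  N≡N: 1 × 916 = 916
  O–H: 4 × 446 = 1784
  Σ(formed) = 2700 kJ
ΔH = Σ(broken) − Σ(formed) = 2265 − 2700 = −435 kJ

ΔH ≈ −435 kJ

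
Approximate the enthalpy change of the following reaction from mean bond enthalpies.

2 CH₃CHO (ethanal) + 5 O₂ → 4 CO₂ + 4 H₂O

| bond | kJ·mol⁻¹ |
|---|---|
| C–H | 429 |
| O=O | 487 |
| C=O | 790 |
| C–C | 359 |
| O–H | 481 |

ΔH ≈ −2003 kJ

Bonds broken (reactants):
  C–C: 2 × 359 = 718
  C–H: 8 × 429 = 3432
  C=O: 2 × 790 = 1580
  O=O: 5 × 487 = 2435
  Σ(broken) = 8165 kJ
Bonds formed (products):
  C=O: 8 × 790 = 6320
  O–H: 8 × 481 = 3848
  Σ(formed) = 10168 kJ
ΔH = Σ(broken) − Σ(formed) = 8165 − 10168 = −2003 kJ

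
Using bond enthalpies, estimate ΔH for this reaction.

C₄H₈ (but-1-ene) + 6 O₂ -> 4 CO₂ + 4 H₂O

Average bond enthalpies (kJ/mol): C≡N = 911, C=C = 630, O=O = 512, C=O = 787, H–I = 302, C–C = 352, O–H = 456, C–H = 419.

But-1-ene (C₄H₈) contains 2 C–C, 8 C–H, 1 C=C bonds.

Bonds broken (reactants):
  C–C: 2 × 352 = 704
  C–H: 8 × 419 = 3352
  C=C: 1 × 630 = 630
  O=O: 6 × 512 = 3072
  Σ(broken) = 7758 kJ
Bonds formed (products):
  C=O: 8 × 787 = 6296
  O–H: 8 × 456 = 3648
  Σ(formed) = 9944 kJ
ΔH = Σ(broken) − Σ(formed) = 7758 − 9944 = −2186 kJ

ΔH ≈ −2186 kJ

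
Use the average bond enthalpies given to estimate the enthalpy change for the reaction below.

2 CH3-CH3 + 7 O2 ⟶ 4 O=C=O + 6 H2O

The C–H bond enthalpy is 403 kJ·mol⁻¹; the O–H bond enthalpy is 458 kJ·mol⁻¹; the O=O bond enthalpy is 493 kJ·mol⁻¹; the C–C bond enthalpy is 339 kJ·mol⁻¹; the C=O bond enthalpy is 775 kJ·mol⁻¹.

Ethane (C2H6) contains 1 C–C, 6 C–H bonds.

Bonds broken (reactants):
  C–C: 2 × 339 = 678
  C–H: 12 × 403 = 4836
  O=O: 7 × 493 = 3451
  Σ(broken) = 8965 kJ
Bonds formed (products):
  C=O: 8 × 775 = 6200
  O–H: 12 × 458 = 5496
  Σ(formed) = 11696 kJ
ΔH = Σ(broken) − Σ(formed) = 8965 − 11696 = −2731 kJ

ΔH ≈ −2731 kJ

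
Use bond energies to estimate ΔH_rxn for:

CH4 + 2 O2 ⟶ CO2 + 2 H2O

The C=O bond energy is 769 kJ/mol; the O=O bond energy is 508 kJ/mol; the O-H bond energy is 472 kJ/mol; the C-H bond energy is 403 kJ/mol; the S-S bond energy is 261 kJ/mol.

Bonds broken (reactants):
  C-H: 4 × 403 = 1612
  O=O: 2 × 508 = 1016
  Σ(broken) = 2628 kJ
Bonds formed (products):
  C=O: 2 × 769 = 1538
  O-H: 4 × 472 = 1888
  Σ(formed) = 3426 kJ
ΔH = Σ(broken) − Σ(formed) = 2628 − 3426 = −798 kJ

ΔH ≈ −798 kJ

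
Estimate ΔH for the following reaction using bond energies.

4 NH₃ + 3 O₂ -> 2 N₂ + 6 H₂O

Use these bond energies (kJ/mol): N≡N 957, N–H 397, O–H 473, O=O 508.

Bonds broken (reactants):
  N–H: 12 × 397 = 4764
  O=O: 3 × 508 = 1524
  Σ(broken) = 6288 kJ
Bonds formed (products):
  N≡N: 2 × 957 = 1914
  O–H: 12 × 473 = 5676
  Σ(formed) = 7590 kJ
ΔH = Σ(broken) − Σ(formed) = 6288 − 7590 = −1302 kJ

ΔH ≈ −1302 kJ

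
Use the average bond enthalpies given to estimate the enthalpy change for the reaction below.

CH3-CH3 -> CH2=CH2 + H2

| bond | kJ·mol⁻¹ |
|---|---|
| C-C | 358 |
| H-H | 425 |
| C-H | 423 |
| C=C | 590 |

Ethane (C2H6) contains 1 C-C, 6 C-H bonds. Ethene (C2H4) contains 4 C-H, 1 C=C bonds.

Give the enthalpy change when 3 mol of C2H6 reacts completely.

Bonds broken (reactants):
  C-C: 1 × 358 = 358
  C-H: 6 × 423 = 2538
  Σ(broken) = 2896 kJ
Bonds formed (products):
  C-H: 4 × 423 = 1692
  C=C: 1 × 590 = 590
  H-H: 1 × 425 = 425
  Σ(formed) = 2707 kJ
ΔH = Σ(broken) − Σ(formed) = 2896 − 2707 = +189 kJ
For 3× the reaction as written: 3 × (+189) = +567 kJ

ΔH = +567 kJ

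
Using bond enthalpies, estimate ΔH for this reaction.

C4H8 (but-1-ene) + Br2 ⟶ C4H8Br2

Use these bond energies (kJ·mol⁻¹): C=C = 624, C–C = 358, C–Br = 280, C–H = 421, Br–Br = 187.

ΔH ≈ −107 kJ

Bonds broken (reactants):
  Br–Br: 1 × 187 = 187
  C–C: 2 × 358 = 716
  C–H: 8 × 421 = 3368
  C=C: 1 × 624 = 624
  Σ(broken) = 4895 kJ
Bonds formed (products):
  C–Br: 2 × 280 = 560
  C–C: 3 × 358 = 1074
  C–H: 8 × 421 = 3368
  Σ(formed) = 5002 kJ
ΔH = Σ(broken) − Σ(formed) = 4895 − 5002 = −107 kJ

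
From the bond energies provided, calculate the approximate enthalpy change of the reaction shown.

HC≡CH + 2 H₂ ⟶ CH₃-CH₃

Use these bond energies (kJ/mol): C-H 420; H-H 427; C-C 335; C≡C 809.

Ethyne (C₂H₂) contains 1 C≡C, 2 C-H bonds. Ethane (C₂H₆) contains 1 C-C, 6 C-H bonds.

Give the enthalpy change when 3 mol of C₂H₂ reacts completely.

Bonds broken (reactants):
  C≡C: 1 × 809 = 809
  C-H: 2 × 420 = 840
  H-H: 2 × 427 = 854
  Σ(broken) = 2503 kJ
Bonds formed (products):
  C-C: 1 × 335 = 335
  C-H: 6 × 420 = 2520
  Σ(formed) = 2855 kJ
ΔH = Σ(broken) − Σ(formed) = 2503 − 2855 = −352 kJ
For 3× the reaction as written: 3 × (−352) = −1056 kJ

ΔH = −1056 kJ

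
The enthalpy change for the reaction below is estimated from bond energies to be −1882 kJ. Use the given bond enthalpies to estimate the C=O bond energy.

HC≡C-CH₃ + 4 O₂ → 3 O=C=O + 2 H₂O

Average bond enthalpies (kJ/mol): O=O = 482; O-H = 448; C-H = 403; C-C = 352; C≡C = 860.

Let D be the C=O bond energy.
Σ(broken) = 1×860 + 1×352 + 4×403 + 4×482 = 4752
Σ(formed) = 6×D + 4×448 = 1792 + 6D
ΔH = Σ(broken) − Σ(formed) = (4752) − (1792 + 6D) = +2960 − 6D
Setting this equal to −1882 kJ gives 6D = 4842, so D = 807 kJ/mol.

D(C=O) ≈ 807 kJ/mol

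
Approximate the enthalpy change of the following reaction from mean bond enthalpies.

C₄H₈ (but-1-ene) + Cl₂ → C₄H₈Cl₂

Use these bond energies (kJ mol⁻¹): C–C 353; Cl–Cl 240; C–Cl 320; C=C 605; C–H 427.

ΔH ≈ −148 kJ

Bonds broken (reactants):
  C–C: 2 × 353 = 706
  C–H: 8 × 427 = 3416
  C=C: 1 × 605 = 605
  Cl–Cl: 1 × 240 = 240
  Σ(broken) = 4967 kJ
Bonds formed (products):
  C–C: 3 × 353 = 1059
  C–Cl: 2 × 320 = 640
  C–H: 8 × 427 = 3416
  Σ(formed) = 5115 kJ
ΔH = Σ(broken) − Σ(formed) = 4967 − 5115 = −148 kJ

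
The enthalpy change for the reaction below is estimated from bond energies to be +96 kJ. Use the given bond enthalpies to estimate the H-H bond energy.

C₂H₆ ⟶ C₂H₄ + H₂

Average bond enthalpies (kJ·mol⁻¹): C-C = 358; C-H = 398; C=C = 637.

Let D be the H-H bond energy.
Σ(broken) = 1×358 + 6×398 = 2746
Σ(formed) = 4×398 + 1×637 + 1×D = 2229 + D
ΔH = Σ(broken) − Σ(formed) = (2746) − (2229 + D) = +517 − D
Setting this equal to +96 kJ gives D = 421 kJ/mol.

D(H-H) ≈ 421 kJ/mol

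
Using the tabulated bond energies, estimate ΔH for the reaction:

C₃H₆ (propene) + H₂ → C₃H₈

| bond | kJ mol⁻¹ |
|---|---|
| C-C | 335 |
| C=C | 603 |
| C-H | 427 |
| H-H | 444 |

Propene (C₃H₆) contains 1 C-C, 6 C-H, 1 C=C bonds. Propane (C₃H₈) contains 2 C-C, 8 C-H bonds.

Bonds broken (reactants):
  C-C: 1 × 335 = 335
  C-H: 6 × 427 = 2562
  C=C: 1 × 603 = 603
  H-H: 1 × 444 = 444
  Σ(broken) = 3944 kJ
Bonds formed (products):
  C-C: 2 × 335 = 670
  C-H: 8 × 427 = 3416
  Σ(formed) = 4086 kJ
ΔH = Σ(broken) − Σ(formed) = 3944 − 4086 = −142 kJ

ΔH ≈ −142 kJ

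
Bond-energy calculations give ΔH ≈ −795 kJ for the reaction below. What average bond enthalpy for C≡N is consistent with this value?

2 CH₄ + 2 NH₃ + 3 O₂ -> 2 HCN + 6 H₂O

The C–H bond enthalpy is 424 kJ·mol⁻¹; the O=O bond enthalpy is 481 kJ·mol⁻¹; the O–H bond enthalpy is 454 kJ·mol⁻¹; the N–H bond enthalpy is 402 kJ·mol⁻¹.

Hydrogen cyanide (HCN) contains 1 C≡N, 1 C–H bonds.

D(C≡N) ≈ 873 kJ/mol

Let D be the C≡N bond energy.
Σ(broken) = 8×424 + 6×402 + 3×481 = 7247
Σ(formed) = 2×D + 2×424 + 12×454 = 6296 + 2D
ΔH = Σ(broken) − Σ(formed) = (7247) − (6296 + 2D) = +951 − 2D
Setting this equal to −795 kJ gives 2D = 1746, so D = 873 kJ/mol.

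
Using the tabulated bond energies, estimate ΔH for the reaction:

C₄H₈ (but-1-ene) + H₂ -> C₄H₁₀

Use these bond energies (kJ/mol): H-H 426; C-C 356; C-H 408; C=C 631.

Bonds broken (reactants):
  C-C: 2 × 356 = 712
  C-H: 8 × 408 = 3264
  C=C: 1 × 631 = 631
  H-H: 1 × 426 = 426
  Σ(broken) = 5033 kJ
Bonds formed (products):
  C-C: 3 × 356 = 1068
  C-H: 10 × 408 = 4080
  Σ(formed) = 5148 kJ
ΔH = Σ(broken) − Σ(formed) = 5033 − 5148 = −115 kJ

ΔH ≈ −115 kJ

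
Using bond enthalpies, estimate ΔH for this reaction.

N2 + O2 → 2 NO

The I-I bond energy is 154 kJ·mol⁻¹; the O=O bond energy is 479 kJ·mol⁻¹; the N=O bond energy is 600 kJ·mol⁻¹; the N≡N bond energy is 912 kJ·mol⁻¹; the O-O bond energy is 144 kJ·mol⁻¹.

Bonds broken (reactants):
  N≡N: 1 × 912 = 912
  O=O: 1 × 479 = 479
  Σ(broken) = 1391 kJ
Bonds formed (products):
  N=O: 2 × 600 = 1200
  Σ(formed) = 1200 kJ
ΔH = Σ(broken) − Σ(formed) = 1391 − 1200 = +191 kJ

ΔH ≈ +191 kJ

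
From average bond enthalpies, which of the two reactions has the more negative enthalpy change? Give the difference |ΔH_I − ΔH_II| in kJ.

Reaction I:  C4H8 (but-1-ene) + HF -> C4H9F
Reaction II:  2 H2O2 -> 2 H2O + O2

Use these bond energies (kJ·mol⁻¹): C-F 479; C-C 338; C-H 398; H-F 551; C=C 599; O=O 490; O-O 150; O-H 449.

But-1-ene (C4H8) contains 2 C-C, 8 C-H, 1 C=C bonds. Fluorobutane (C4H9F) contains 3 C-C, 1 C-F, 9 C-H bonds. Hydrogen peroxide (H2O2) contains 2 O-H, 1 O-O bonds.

Reaction I:
  Bonds broken (reactants):
    C-C: 2 × 338 = 676
    C-H: 8 × 398 = 3184
    C=C: 1 × 599 = 599
    H-F: 1 × 551 = 551
    Σ(broken) = 5010 kJ
  Bonds formed (products):
    C-C: 3 × 338 = 1014
    C-F: 1 × 479 = 479
    C-H: 9 × 398 = 3582
    Σ(formed) = 5075 kJ
  ΔH_I = 5010 − 5075 = −65 kJ
Reaction II:
  Bonds broken (reactants):
    O-H: 4 × 449 = 1796
    O-O: 2 × 150 = 300
    Σ(broken) = 2096 kJ
  Bonds formed (products):
    O-H: 4 × 449 = 1796
    O=O: 1 × 490 = 490
    Σ(formed) = 2286 kJ
  ΔH_II = 2096 − 2286 = −190 kJ
ΔH_I − ΔH_II = +125 kJ, so reaction II has the more negative ΔH; |ΔH_I − ΔH_II| = 125 kJ.

Reaction II, by 125 kJ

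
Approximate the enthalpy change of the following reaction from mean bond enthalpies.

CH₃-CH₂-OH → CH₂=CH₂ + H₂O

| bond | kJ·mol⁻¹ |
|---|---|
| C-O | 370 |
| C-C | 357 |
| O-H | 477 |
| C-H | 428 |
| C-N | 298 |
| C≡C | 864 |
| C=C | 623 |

ΔH ≈ +55 kJ

Bonds broken (reactants):
  C-C: 1 × 357 = 357
  C-H: 5 × 428 = 2140
  C-O: 1 × 370 = 370
  O-H: 1 × 477 = 477
  Σ(broken) = 3344 kJ
Bonds formed (products):
  C-H: 4 × 428 = 1712
  C=C: 1 × 623 = 623
  O-H: 2 × 477 = 954
  Σ(formed) = 3289 kJ
ΔH = Σ(broken) − Σ(formed) = 3344 − 3289 = +55 kJ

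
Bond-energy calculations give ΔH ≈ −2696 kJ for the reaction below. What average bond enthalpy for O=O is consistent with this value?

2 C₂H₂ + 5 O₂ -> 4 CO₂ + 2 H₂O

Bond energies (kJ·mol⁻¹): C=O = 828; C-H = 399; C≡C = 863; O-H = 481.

D(O=O) ≈ 506 kJ/mol

Let D be the O=O bond energy.
Σ(broken) = 2×863 + 4×399 + 5×D = 3322 + 5D
Σ(formed) = 8×828 + 4×481 = 8548
ΔH = Σ(broken) − Σ(formed) = (3322 + 5D) − (8548) = −5226 + 5D
Setting this equal to −2696 kJ gives 5D = 2530, so D = 506 kJ/mol.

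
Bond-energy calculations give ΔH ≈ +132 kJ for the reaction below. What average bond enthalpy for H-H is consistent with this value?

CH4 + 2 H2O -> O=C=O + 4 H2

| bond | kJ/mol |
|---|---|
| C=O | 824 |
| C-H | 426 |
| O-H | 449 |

D(H-H) ≈ 430 kJ/mol

Let D be the H-H bond energy.
Σ(broken) = 4×426 + 4×449 = 3500
Σ(formed) = 2×824 + 4×D = 1648 + 4D
ΔH = Σ(broken) − Σ(formed) = (3500) − (1648 + 4D) = +1852 − 4D
Setting this equal to +132 kJ gives 4D = 1720, so D = 430 kJ/mol.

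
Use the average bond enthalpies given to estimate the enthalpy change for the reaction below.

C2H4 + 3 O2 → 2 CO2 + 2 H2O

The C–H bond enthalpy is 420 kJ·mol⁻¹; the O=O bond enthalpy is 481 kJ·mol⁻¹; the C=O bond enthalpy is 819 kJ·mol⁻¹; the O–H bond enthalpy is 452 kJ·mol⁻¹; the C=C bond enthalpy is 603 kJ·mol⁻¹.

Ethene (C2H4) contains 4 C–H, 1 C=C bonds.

Bonds broken (reactants):
  C–H: 4 × 420 = 1680
  C=C: 1 × 603 = 603
  O=O: 3 × 481 = 1443
  Σ(broken) = 3726 kJ
Bonds formed (products):
  C=O: 4 × 819 = 3276
  O–H: 4 × 452 = 1808
  Σ(formed) = 5084 kJ
ΔH = Σ(broken) − Σ(formed) = 3726 − 5084 = −1358 kJ

ΔH ≈ −1358 kJ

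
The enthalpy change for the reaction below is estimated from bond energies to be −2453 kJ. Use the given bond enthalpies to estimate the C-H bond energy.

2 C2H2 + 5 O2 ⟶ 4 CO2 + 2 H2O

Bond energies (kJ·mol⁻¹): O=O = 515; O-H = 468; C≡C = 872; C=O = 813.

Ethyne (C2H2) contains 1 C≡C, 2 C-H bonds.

D(C-H) ≈ 401 kJ/mol

Let D be the C-H bond energy.
Σ(broken) = 2×872 + 4×D + 5×515 = 4319 + 4D
Σ(formed) = 8×813 + 4×468 = 8376
ΔH = Σ(broken) − Σ(formed) = (4319 + 4D) − (8376) = −4057 + 4D
Setting this equal to −2453 kJ gives 4D = 1604, so D = 401 kJ/mol.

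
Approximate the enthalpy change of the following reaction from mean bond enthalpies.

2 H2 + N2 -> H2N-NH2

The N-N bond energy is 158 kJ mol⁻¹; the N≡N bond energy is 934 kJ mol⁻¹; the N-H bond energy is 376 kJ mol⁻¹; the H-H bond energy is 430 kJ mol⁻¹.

ΔH ≈ +132 kJ

Bonds broken (reactants):
  H-H: 2 × 430 = 860
  N≡N: 1 × 934 = 934
  Σ(broken) = 1794 kJ
Bonds formed (products):
  N-H: 4 × 376 = 1504
  N-N: 1 × 158 = 158
  Σ(formed) = 1662 kJ
ΔH = Σ(broken) − Σ(formed) = 1794 − 1662 = +132 kJ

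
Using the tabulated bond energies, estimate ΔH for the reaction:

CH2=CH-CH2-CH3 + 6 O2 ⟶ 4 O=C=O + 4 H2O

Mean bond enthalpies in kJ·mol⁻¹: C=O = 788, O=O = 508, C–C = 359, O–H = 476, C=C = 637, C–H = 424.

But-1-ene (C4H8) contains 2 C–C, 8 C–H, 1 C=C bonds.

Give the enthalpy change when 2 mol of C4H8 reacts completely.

ΔH = −4634 kJ

Bonds broken (reactants):
  C–C: 2 × 359 = 718
  C–H: 8 × 424 = 3392
  C=C: 1 × 637 = 637
  O=O: 6 × 508 = 3048
  Σ(broken) = 7795 kJ
Bonds formed (products):
  C=O: 8 × 788 = 6304
  O–H: 8 × 476 = 3808
  Σ(formed) = 10112 kJ
ΔH = Σ(broken) − Σ(formed) = 7795 − 10112 = −2317 kJ
For 2× the reaction as written: 2 × (−2317) = −4634 kJ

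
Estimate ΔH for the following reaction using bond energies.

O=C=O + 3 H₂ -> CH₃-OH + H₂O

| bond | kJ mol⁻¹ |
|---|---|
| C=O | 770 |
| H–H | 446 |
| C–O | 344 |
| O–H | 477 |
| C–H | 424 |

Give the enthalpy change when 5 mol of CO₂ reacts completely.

Bonds broken (reactants):
  C=O: 2 × 770 = 1540
  H–H: 3 × 446 = 1338
  Σ(broken) = 2878 kJ
Bonds formed (products):
  C–H: 3 × 424 = 1272
  C–O: 1 × 344 = 344
  O–H: 3 × 477 = 1431
  Σ(formed) = 3047 kJ
ΔH = Σ(broken) − Σ(formed) = 2878 − 3047 = −169 kJ
For 5× the reaction as written: 5 × (−169) = −845 kJ

ΔH = −845 kJ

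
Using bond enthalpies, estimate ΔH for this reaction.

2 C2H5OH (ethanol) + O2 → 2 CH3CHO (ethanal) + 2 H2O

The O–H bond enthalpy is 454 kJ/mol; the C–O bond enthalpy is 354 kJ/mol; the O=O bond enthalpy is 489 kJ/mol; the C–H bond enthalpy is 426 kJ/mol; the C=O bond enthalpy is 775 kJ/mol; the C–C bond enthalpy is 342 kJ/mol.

ΔH ≈ −409 kJ

Bonds broken (reactants):
  C–C: 2 × 342 = 684
  C–H: 10 × 426 = 4260
  C–O: 2 × 354 = 708
  O–H: 2 × 454 = 908
  O=O: 1 × 489 = 489
  Σ(broken) = 7049 kJ
Bonds formed (products):
  C–C: 2 × 342 = 684
  C–H: 8 × 426 = 3408
  C=O: 2 × 775 = 1550
  O–H: 4 × 454 = 1816
  Σ(formed) = 7458 kJ
ΔH = Σ(broken) − Σ(formed) = 7049 − 7458 = −409 kJ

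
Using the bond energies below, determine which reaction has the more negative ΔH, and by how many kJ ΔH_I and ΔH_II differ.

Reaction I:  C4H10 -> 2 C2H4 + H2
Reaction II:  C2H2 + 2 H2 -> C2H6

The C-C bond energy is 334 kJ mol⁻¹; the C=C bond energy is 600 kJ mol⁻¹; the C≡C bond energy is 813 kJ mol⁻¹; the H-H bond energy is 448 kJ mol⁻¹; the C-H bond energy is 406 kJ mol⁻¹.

Reaction I:
  Bonds broken (reactants):
    C-C: 3 × 334 = 1002
    C-H: 10 × 406 = 4060
    Σ(broken) = 5062 kJ
  Bonds formed (products):
    C-H: 8 × 406 = 3248
    C=C: 2 × 600 = 1200
    H-H: 1 × 448 = 448
    Σ(formed) = 4896 kJ
  ΔH_I = 5062 − 4896 = +166 kJ
Reaction II:
  Bonds broken (reactants):
    C≡C: 1 × 813 = 813
    C-H: 2 × 406 = 812
    H-H: 2 × 448 = 896
    Σ(broken) = 2521 kJ
  Bonds formed (products):
    C-C: 1 × 334 = 334
    C-H: 6 × 406 = 2436
    Σ(formed) = 2770 kJ
  ΔH_II = 2521 − 2770 = −249 kJ
ΔH_I − ΔH_II = +415 kJ, so reaction II has the more negative ΔH; |ΔH_I − ΔH_II| = 415 kJ.

Reaction II, by 415 kJ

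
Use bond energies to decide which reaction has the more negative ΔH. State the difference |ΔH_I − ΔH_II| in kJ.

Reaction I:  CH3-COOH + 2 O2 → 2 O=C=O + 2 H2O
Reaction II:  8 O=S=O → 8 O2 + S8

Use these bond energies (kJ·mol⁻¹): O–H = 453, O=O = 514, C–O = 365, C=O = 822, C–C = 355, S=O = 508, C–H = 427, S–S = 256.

Reaction I, by 2764 kJ

Reaction I:
  Bonds broken (reactants):
    C–C: 1 × 355 = 355
    C–H: 3 × 427 = 1281
    C–O: 1 × 365 = 365
    C=O: 1 × 822 = 822
    O–H: 1 × 453 = 453
    O=O: 2 × 514 = 1028
    Σ(broken) = 4304 kJ
  Bonds formed (products):
    C=O: 4 × 822 = 3288
    O–H: 4 × 453 = 1812
    Σ(formed) = 5100 kJ
  ΔH_I = 4304 − 5100 = −796 kJ
Reaction II:
  Bonds broken (reactants):
    S=O: 16 × 508 = 8128
    Σ(broken) = 8128 kJ
  Bonds formed (products):
    O=O: 8 × 514 = 4112
    S–S: 8 × 256 = 2048
    Σ(formed) = 6160 kJ
  ΔH_II = 8128 − 6160 = +1968 kJ
ΔH_I − ΔH_II = −2764 kJ, so reaction I has the more negative ΔH; |ΔH_I − ΔH_II| = 2764 kJ.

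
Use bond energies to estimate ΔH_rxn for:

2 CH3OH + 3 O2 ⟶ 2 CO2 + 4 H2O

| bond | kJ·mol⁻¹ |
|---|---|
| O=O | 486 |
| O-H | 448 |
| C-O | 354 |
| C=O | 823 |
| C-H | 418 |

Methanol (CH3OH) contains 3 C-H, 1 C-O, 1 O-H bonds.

ΔH ≈ −1306 kJ

Bonds broken (reactants):
  C-H: 6 × 418 = 2508
  C-O: 2 × 354 = 708
  O-H: 2 × 448 = 896
  O=O: 3 × 486 = 1458
  Σ(broken) = 5570 kJ
Bonds formed (products):
  C=O: 4 × 823 = 3292
  O-H: 8 × 448 = 3584
  Σ(formed) = 6876 kJ
ΔH = Σ(broken) − Σ(formed) = 5570 − 6876 = −1306 kJ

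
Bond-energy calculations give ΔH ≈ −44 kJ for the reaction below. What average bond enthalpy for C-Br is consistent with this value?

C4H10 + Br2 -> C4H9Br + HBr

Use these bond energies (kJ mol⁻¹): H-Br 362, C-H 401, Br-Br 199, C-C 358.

D(C-Br) ≈ 282 kJ/mol

Let D be the C-Br bond energy.
Σ(broken) = 1×199 + 3×358 + 10×401 = 5283
Σ(formed) = 1×D + 3×358 + 9×401 + 1×362 = 5045 + D
ΔH = Σ(broken) − Σ(formed) = (5283) − (5045 + D) = +238 − D
Setting this equal to −44 kJ gives D = 282 kJ/mol.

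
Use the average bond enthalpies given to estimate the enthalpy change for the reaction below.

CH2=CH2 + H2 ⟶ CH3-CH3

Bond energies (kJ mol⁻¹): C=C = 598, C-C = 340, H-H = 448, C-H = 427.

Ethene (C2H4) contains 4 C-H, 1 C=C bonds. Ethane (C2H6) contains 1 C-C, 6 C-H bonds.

ΔH ≈ −148 kJ

Bonds broken (reactants):
  C-H: 4 × 427 = 1708
  C=C: 1 × 598 = 598
  H-H: 1 × 448 = 448
  Σ(broken) = 2754 kJ
Bonds formed (products):
  C-C: 1 × 340 = 340
  C-H: 6 × 427 = 2562
  Σ(formed) = 2902 kJ
ΔH = Σ(broken) − Σ(formed) = 2754 − 2902 = −148 kJ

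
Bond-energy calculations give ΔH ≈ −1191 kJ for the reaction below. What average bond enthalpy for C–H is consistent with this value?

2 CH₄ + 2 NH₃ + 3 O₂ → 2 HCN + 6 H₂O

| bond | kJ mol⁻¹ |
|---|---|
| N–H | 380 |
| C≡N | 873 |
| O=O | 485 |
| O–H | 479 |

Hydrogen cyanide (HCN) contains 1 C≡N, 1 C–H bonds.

Let D be the C–H bond energy.
Σ(broken) = 8×D + 6×380 + 3×485 = 3735 + 8D
Σ(formed) = 2×873 + 2×D + 12×479 = 7494 + 2D
ΔH = Σ(broken) − Σ(formed) = (3735 + 8D) − (7494 + 2D) = −3759 + 6D
Setting this equal to −1191 kJ gives 6D = 2568, so D = 428 kJ/mol.

D(C–H) ≈ 428 kJ/mol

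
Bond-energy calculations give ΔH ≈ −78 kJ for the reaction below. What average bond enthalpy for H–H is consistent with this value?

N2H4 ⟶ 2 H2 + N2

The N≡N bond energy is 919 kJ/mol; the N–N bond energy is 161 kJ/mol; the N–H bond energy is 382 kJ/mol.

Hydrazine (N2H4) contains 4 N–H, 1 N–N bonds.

Let D be the H–H bond energy.
Σ(broken) = 4×382 + 1×161 = 1689
Σ(formed) = 2×D + 1×919 = 919 + 2D
ΔH = Σ(broken) − Σ(formed) = (1689) − (919 + 2D) = +770 − 2D
Setting this equal to −78 kJ gives 2D = 848, so D = 424 kJ/mol.

D(H–H) ≈ 424 kJ/mol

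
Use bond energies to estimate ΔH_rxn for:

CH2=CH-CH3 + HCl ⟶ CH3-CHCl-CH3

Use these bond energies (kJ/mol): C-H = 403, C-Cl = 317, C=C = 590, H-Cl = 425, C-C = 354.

ΔH ≈ −59 kJ

Bonds broken (reactants):
  C-C: 1 × 354 = 354
  C-H: 6 × 403 = 2418
  C=C: 1 × 590 = 590
  H-Cl: 1 × 425 = 425
  Σ(broken) = 3787 kJ
Bonds formed (products):
  C-C: 2 × 354 = 708
  C-Cl: 1 × 317 = 317
  C-H: 7 × 403 = 2821
  Σ(formed) = 3846 kJ
ΔH = Σ(broken) − Σ(formed) = 3787 − 3846 = −59 kJ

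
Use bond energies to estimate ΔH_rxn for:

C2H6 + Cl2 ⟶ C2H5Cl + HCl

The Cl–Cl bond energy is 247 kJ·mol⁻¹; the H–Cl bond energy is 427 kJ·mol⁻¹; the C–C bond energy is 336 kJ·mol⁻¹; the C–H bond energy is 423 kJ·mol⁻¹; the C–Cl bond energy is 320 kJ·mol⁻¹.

Bonds broken (reactants):
  C–C: 1 × 336 = 336
  C–H: 6 × 423 = 2538
  Cl–Cl: 1 × 247 = 247
  Σ(broken) = 3121 kJ
Bonds formed (products):
  C–C: 1 × 336 = 336
  C–Cl: 1 × 320 = 320
  C–H: 5 × 423 = 2115
  H–Cl: 1 × 427 = 427
  Σ(formed) = 3198 kJ
ΔH = Σ(broken) − Σ(formed) = 3121 − 3198 = −77 kJ

ΔH ≈ −77 kJ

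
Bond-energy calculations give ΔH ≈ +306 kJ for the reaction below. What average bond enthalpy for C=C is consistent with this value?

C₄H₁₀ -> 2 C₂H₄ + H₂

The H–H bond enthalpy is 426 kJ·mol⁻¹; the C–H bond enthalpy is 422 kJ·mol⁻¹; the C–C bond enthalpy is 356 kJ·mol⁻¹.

Let D be the C=C bond energy.
Σ(broken) = 3×356 + 10×422 = 5288
Σ(formed) = 8×422 + 2×D + 1×426 = 3802 + 2D
ΔH = Σ(broken) − Σ(formed) = (5288) − (3802 + 2D) = +1486 − 2D
Setting this equal to +306 kJ gives 2D = 1180, so D = 590 kJ/mol.

D(C=C) ≈ 590 kJ/mol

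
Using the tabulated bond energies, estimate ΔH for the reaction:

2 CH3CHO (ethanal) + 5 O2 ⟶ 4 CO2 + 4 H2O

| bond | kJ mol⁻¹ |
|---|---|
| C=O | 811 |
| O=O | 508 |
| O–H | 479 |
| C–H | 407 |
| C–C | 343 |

Bonds broken (reactants):
  C–C: 2 × 343 = 686
  C–H: 8 × 407 = 3256
  C=O: 2 × 811 = 1622
  O=O: 5 × 508 = 2540
  Σ(broken) = 8104 kJ
Bonds formed (products):
  C=O: 8 × 811 = 6488
  O–H: 8 × 479 = 3832
  Σ(formed) = 10320 kJ
ΔH = Σ(broken) − Σ(formed) = 8104 − 10320 = −2216 kJ

ΔH ≈ −2216 kJ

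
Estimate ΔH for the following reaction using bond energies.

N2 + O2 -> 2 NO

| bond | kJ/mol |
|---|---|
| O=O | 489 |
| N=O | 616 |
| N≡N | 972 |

Bonds broken (reactants):
  N≡N: 1 × 972 = 972
  O=O: 1 × 489 = 489
  Σ(broken) = 1461 kJ
Bonds formed (products):
  N=O: 2 × 616 = 1232
  Σ(formed) = 1232 kJ
ΔH = Σ(broken) − Σ(formed) = 1461 − 1232 = +229 kJ

ΔH ≈ +229 kJ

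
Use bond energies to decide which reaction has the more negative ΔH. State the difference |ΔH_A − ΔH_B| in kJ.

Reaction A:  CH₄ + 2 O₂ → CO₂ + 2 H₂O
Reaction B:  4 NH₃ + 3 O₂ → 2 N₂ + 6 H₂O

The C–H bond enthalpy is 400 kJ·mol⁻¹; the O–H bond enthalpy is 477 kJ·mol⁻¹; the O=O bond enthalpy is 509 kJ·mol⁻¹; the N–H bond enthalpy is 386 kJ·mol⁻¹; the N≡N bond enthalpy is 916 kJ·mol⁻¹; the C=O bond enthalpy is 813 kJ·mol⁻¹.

Reaction B, by 481 kJ

Reaction A:
  Bonds broken (reactants):
    C–H: 4 × 400 = 1600
    O=O: 2 × 509 = 1018
    Σ(broken) = 2618 kJ
  Bonds formed (products):
    C=O: 2 × 813 = 1626
    O–H: 4 × 477 = 1908
    Σ(formed) = 3534 kJ
  ΔH_A = 2618 − 3534 = −916 kJ
Reaction B:
  Bonds broken (reactants):
    N–H: 12 × 386 = 4632
    O=O: 3 × 509 = 1527
    Σ(broken) = 6159 kJ
  Bonds formed (products):
    N≡N: 2 × 916 = 1832
    O–H: 12 × 477 = 5724
    Σ(formed) = 7556 kJ
  ΔH_B = 6159 − 7556 = −1397 kJ
ΔH_A − ΔH_B = +481 kJ, so reaction B has the more negative ΔH; |ΔH_A − ΔH_B| = 481 kJ.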